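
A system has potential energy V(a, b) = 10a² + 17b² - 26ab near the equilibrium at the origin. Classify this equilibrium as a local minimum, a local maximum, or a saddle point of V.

The Hessian at the origin is H = [[20, -26], [-26, 34]].
det H = 20·34 − (-26)² = 4 > 0 and H[1,1] = 20 > 0, so H is positive definite.
Therefore the origin is a local minimum.

local minimum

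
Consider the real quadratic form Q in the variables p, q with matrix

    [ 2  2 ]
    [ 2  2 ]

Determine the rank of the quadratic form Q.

Row-reducing A symmetrically gives the diagonal entries 2, 0.
That gives 1 positive, 1 zero pivots.
The rank is the number of nonzero pivots: 1.

1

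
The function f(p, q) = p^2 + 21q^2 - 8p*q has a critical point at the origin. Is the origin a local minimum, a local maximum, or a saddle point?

The Hessian at the origin is H = [[2, -8], [-8, 42]].
det H = 2·42 − (-8)² = 20 > 0 and H[1,1] = 2 > 0, so H is positive definite.
Therefore the origin is a local minimum.

local minimum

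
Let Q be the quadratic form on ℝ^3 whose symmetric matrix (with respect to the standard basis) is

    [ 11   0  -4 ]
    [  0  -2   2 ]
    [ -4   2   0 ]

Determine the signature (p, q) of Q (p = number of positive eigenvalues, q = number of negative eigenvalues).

(2, 1)

An LDLᵀ factorisation of A has diagonal entries 11, -2, 6/11.
So there are 2 positive, 1 negative pivots.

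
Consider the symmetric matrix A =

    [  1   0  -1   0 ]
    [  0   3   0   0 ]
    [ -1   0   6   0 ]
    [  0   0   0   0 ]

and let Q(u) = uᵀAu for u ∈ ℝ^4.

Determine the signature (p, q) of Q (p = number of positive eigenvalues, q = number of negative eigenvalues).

Symmetric row and column elimination reduces A to a congruent diagonal form with pivots 1, 3, 5, 0.
That gives 3 positive, 1 zero pivots.

(3, 0)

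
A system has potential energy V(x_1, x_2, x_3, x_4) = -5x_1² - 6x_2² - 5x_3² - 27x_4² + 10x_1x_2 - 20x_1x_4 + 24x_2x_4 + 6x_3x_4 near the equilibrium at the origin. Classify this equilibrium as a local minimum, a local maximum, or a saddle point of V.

local maximum

The Hessian at the origin is H = [[-10, 10, 0, -20], [10, -12, 0, 24], [0, 0, -10, 6], [-20, 24, 6, -54]].
An LDLᵀ factorisation of H has diagonal entries -10, -2, -10, -12/5.
That gives 4 negative pivots.
H is negative definite, so the origin is a strict local maximum.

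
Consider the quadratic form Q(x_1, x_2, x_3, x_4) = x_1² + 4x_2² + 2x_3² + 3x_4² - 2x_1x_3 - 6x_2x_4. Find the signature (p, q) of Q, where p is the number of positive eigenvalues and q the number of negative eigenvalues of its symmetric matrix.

The symmetric matrix is A = [[1, 0, -1, 0], [0, 4, 0, -3], [-1, 0, 2, 0], [0, -3, 0, 3]].
An LDLᵀ factorisation of A has diagonal entries 1, 4, 1, 3/4.
So there are 4 positive pivots.

(4, 0)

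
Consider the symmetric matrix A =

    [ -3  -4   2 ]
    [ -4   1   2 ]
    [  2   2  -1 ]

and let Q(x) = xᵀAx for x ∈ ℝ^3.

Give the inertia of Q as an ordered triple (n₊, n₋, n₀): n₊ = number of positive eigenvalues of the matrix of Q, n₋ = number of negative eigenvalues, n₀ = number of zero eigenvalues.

(2, 1, 0)

Congruent diagonalization of A (simultaneous row and column reduction) yields pivots -3, 19/3, 5/19.
So there are 2 positive, 1 negative pivots.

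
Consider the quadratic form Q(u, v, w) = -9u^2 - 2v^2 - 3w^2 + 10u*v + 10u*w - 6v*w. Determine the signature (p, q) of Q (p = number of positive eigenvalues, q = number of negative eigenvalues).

(1, 2)

The associated matrix is A = [[-9, 5, 5], [5, -2, -3], [5, -3, -3]].
Congruent diagonalization of A (simultaneous row and column reduction) yields pivots -9, 7/9, -2/7.
That gives 1 positive, 2 negative pivots.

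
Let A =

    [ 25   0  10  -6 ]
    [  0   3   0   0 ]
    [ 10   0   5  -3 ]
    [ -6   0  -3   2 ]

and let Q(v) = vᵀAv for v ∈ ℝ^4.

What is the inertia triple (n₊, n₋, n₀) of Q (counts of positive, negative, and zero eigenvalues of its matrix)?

(4, 0, 0)

Row-reducing A symmetrically gives the diagonal entries 25, 3, 1, 1/5.
Counting signs: 4 positive.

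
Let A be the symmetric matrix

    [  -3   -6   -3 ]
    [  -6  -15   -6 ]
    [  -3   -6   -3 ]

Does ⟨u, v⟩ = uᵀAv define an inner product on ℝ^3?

no

Applying the same elementary operations to the rows and columns of A produces a congruent diagonal matrix with entries -3, -3, 0.
Counting signs: 2 negative, 1 zero.
Hence Q is negative semidefinite.
⟨·,·⟩ is an inner product exactly when A is positive definite.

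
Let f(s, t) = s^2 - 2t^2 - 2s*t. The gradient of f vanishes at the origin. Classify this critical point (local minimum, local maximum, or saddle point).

saddle point

The Hessian at the origin is H = [[2, -2], [-2, -4]].
det H = 2·-4 − (-2)² = -12 < 0, so H is indefinite.
Therefore the origin is a saddle point.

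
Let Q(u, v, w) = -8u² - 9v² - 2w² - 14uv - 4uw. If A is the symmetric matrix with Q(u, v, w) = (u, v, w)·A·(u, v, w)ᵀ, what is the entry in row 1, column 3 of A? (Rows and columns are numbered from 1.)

The coefficient of u·w in Q is -4. For a symmetric A this equals A[1,3] + A[3,1] = 2·A[1,3].
So A[1,3] = -4/2 = -2.

-2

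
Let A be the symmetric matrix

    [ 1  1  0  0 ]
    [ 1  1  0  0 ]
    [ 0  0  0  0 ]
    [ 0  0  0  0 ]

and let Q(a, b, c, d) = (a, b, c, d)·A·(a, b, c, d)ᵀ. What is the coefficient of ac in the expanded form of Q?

The coefficient of ac is A[1,3] + A[3,1] = 2·0 = 0.

0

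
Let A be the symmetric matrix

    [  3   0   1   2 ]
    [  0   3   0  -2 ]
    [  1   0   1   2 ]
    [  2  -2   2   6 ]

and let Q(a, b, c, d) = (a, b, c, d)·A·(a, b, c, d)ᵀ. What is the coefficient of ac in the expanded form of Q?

The coefficient of ac is A[1,3] + A[3,1] = 2·1 = 2.

2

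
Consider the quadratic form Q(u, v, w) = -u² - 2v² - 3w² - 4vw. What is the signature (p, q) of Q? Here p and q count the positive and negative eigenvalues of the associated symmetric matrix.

(0, 3)

The associated matrix is A = [[-1, 0, 0], [0, -2, -2], [0, -2, -3]].
Congruent diagonalization of A (simultaneous row and column reduction) yields pivots -1, -2, -1.
Counting signs: 3 negative.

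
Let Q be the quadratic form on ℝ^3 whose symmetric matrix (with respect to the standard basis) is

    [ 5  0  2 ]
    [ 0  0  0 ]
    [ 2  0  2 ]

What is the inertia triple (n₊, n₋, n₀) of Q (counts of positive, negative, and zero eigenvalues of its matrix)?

Applying the same elementary operations to the rows and columns of A produces a congruent diagonal matrix with entries 5, 0, 6/5.
That gives 2 positive, 1 zero pivots.

(2, 0, 1)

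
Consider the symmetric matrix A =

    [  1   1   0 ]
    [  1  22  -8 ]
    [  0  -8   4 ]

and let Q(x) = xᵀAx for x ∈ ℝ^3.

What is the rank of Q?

3

Row-reducing A symmetrically gives the diagonal entries 1, 21, 20/21.
So there are 3 positive pivots.
The rank is the number of nonzero pivots: 3.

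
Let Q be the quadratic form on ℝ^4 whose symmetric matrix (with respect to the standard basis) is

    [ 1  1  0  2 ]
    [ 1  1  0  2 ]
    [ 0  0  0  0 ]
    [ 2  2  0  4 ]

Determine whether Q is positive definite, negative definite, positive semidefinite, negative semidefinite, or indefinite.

Congruent diagonalization of A (simultaneous row and column reduction) yields pivots 1, 0, 0, 0.
That gives 1 positive, 3 zero pivots.
Hence Q is positive semidefinite.

positive semidefinite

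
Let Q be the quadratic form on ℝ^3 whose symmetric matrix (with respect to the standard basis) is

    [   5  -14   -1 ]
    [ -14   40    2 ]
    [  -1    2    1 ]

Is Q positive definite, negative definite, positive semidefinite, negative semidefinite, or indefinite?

positive semidefinite

Symmetric row and column elimination reduces A to a congruent diagonal form with pivots 5, 4/5, 0.
That gives 2 positive, 1 zero pivots.
Hence Q is positive semidefinite.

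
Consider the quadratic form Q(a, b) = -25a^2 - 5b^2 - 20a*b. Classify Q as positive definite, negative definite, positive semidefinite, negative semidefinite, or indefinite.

The symmetric matrix is A = [[-25, -10], [-10, -5]].
Congruent diagonalization of A (simultaneous row and column reduction) yields pivots -25, -1.
That gives 2 negative pivots.
Hence Q is negative definite.

negative definite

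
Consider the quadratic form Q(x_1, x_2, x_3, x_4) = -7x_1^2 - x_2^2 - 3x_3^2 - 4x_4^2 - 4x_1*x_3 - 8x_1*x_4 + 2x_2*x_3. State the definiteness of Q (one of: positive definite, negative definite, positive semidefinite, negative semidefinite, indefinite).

negative definite

The symmetric matrix of Q is A = [[-7, 0, -2, -4], [0, -1, 1, 0], [-2, 1, -3, 0], [-4, 0, 0, -4]].
Leading principal minors: Δ_1 = -7, Δ_2 = 7, Δ_3 = -10, Δ_4 = 8.
The signs alternate starting with Δ_1 < 0, so by Sylvester's criterion Q is negative definite.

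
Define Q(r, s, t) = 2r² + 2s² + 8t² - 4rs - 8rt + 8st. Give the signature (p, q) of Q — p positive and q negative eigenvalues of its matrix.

The symmetric matrix is A = [[2, -2, -4], [-2, 2, 4], [-4, 4, 8]].
Congruent diagonalization of A (simultaneous row and column reduction) yields pivots 2, 0, 0.
Counting signs: 1 positive, 2 zero.

(1, 0)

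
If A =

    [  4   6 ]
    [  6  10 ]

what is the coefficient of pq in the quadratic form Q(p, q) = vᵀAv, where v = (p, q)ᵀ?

The coefficient of pq is A[1,2] + A[2,1] = 2·6 = 12.

12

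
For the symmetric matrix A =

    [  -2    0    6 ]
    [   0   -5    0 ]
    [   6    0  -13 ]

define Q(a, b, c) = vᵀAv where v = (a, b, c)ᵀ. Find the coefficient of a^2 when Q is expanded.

-2

The coefficient of a^2 is the diagonal entry A[1,1] = -2.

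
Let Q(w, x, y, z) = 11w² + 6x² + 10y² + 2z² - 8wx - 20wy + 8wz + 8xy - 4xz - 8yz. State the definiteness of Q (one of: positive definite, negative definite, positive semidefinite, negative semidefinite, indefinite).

The symmetric matrix of Q is A = [[11, -4, -10, 4], [-4, 6, 4, -2], [-10, 4, 10, -4], [4, -2, -4, 2]].
Leading principal minors: Δ_1 = 11, Δ_2 = 50, Δ_3 = 44, Δ_4 = 16.
All leading principal minors are positive, so by Sylvester's criterion Q is positive definite.

positive definite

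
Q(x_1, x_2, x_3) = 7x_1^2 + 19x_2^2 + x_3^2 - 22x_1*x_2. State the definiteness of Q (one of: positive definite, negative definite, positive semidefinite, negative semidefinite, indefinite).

positive definite

The symmetric matrix of Q is A = [[7, -11, 0], [-11, 19, 0], [0, 0, 1]].
Leading principal minors: Δ_1 = 7, Δ_2 = 12, Δ_3 = 12.
All leading principal minors are positive, so by Sylvester's criterion Q is positive definite.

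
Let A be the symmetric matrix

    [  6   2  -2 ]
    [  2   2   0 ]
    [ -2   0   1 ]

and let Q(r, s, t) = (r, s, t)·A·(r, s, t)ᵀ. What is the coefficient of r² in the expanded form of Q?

The coefficient of r² is the diagonal entry A[1,1] = 6.

6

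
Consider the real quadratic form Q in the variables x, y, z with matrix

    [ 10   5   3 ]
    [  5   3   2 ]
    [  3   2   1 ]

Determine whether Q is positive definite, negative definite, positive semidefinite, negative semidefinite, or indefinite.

indefinite

Congruent diagonalization of A (simultaneous row and column reduction) yields pivots 10, 1/2, -2/5.
Counting signs: 2 positive, 1 negative.
Hence Q is indefinite.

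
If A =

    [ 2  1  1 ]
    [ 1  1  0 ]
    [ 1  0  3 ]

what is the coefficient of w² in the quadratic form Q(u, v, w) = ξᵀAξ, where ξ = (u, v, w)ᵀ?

3

The coefficient of w² is the diagonal entry A[3,3] = 3.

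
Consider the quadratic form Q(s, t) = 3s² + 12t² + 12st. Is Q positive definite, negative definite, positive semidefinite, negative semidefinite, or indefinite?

The symmetric matrix of Q is [[3, 6], [6, 12]].
For the 2×2 matrix [[3, 6], [6, 12]]: det = 3·12 − (6)² = 0, trace = 15.
det = 0 so one eigenvalue is zero; the form is semidefinite with the sign of the trace.

positive semidefinite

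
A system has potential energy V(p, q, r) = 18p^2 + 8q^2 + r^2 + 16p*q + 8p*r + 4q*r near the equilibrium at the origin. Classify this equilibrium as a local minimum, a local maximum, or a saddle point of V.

The Hessian at the origin is H = [[36, 16, 8], [16, 16, 4], [8, 4, 2]].
An LDLᵀ factorisation of H has diagonal entries 36, 80/9, 1/5.
Counting signs: 3 positive.
H is positive definite, so the origin is a strict local minimum.

local minimum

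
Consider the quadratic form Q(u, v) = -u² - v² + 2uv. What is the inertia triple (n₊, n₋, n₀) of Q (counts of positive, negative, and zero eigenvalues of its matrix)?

(0, 1, 1)

Write A = [[-1, 1], [1, -1]].
Congruent diagonalization of A (simultaneous row and column reduction) yields pivots -1, 0.
So there are 1 negative, 1 zero pivots.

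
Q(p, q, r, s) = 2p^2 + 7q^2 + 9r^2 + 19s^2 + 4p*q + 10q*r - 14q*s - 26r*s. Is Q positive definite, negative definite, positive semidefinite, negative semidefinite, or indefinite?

The symmetric matrix of Q is A = [[2, 2, 0, 0], [2, 7, 5, -7], [0, 5, 9, -13], [0, -7, -13, 19]].
Leading principal minors: Δ_1 = 2, Δ_2 = 10, Δ_3 = 40, Δ_4 = 8.
All leading principal minors are positive, so by Sylvester's criterion Q is positive definite.

positive definite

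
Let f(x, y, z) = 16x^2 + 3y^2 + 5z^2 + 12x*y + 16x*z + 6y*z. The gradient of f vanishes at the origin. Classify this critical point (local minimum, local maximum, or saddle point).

local minimum

The Hessian at the origin is H = [[32, 12, 16], [12, 6, 6], [16, 6, 10]].
Row-reducing H symmetrically gives the diagonal entries 32, 3/2, 2.
So there are 3 positive pivots.
H is positive definite, so the origin is a strict local minimum.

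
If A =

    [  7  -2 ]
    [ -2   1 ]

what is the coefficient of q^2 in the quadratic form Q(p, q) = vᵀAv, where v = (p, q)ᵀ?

1

The coefficient of q^2 is the diagonal entry A[2,2] = 1.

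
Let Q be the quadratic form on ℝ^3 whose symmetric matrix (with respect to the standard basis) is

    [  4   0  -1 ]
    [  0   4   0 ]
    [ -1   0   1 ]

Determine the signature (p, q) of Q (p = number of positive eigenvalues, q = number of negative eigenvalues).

(3, 0)

Symmetric row and column elimination reduces A to a congruent diagonal form with pivots 4, 4, 3/4.
Counting signs: 3 positive.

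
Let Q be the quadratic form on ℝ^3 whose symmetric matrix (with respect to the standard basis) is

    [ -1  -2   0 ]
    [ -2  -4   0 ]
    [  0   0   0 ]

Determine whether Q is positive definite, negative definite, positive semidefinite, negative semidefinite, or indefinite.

Row-reducing A symmetrically gives the diagonal entries -1, 0, 0.
Counting signs: 1 negative, 2 zero.
Hence Q is negative semidefinite.

negative semidefinite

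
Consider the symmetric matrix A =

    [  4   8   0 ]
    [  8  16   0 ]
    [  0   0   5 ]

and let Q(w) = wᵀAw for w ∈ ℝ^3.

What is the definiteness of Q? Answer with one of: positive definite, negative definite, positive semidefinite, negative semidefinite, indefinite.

Congruent diagonalization of A (simultaneous row and column reduction) yields pivots 4, 0, 5.
Counting signs: 2 positive, 1 zero.
Hence Q is positive semidefinite.

positive semidefinite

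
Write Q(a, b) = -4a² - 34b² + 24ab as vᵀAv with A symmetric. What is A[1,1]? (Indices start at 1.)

-4

The coefficient of a² in Q is -4, and that is exactly A[1,1].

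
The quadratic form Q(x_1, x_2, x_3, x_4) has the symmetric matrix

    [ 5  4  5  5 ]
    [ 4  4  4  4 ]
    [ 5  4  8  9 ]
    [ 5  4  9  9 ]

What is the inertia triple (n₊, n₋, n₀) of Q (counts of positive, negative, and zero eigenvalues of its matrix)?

Row-reducing A symmetrically gives the diagonal entries 5, 4/5, 3, -4/3.
That gives 3 positive, 1 negative pivots.

(3, 1, 0)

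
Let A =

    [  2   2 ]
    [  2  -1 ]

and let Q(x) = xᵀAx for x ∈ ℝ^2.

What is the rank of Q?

2

Applying the same elementary operations to the rows and columns of A produces a congruent diagonal matrix with entries 2, -3.
So there are 1 positive, 1 negative pivots.
The rank is the number of nonzero pivots: 2.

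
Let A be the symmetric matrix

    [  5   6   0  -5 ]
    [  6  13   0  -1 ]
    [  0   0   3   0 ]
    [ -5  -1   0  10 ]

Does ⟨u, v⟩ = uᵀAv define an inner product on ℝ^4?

yes

Congruent diagonalization of A (simultaneous row and column reduction) yields pivots 5, 29/5, 3, 20/29.
Counting signs: 4 positive.
Hence Q is positive definite.
⟨·,·⟩ is an inner product exactly when A is positive definite.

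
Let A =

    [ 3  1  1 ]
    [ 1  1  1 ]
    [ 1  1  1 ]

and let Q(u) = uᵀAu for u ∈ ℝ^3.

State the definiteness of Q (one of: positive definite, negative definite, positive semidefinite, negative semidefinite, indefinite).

positive semidefinite

Congruent diagonalization of A (simultaneous row and column reduction) yields pivots 3, 2/3, 0.
That gives 2 positive, 1 zero pivots.
Hence Q is positive semidefinite.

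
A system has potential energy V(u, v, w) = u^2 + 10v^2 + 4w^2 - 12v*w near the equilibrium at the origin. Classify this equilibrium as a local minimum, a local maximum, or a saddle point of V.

local minimum

The Hessian at the origin is H = [[2, 0, 0], [0, 20, -12], [0, -12, 8]].
Row-reducing H symmetrically gives the diagonal entries 2, 20, 4/5.
Counting signs: 3 positive.
H is positive definite, so the origin is a strict local minimum.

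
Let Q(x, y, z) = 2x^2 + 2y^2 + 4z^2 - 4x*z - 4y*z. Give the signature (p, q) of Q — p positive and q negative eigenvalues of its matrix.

Write A = [[2, 0, -2], [0, 2, -2], [-2, -2, 4]].
Symmetric row and column elimination reduces A to a congruent diagonal form with pivots 2, 2, 0.
That gives 2 positive, 1 zero pivots.

(2, 0)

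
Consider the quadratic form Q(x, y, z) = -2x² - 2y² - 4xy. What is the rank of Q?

The associated matrix is A = [[-2, -2, 0], [-2, -2, 0], [0, 0, 0]].
Applying the same elementary operations to the rows and columns of A produces a congruent diagonal matrix with entries -2, 0, 0.
Counting signs: 1 negative, 2 zero.
The rank is the number of nonzero pivots: 1.

1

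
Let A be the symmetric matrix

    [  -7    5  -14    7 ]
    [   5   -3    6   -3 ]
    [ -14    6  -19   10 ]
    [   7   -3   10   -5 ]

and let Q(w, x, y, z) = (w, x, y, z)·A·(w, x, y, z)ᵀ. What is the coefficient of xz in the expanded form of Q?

The coefficient of xz is A[2,4] + A[4,2] = 2·(-3) = -6.

-6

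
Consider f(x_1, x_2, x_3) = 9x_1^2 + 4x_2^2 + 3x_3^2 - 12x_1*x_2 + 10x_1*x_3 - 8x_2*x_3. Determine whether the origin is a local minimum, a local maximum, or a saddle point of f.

The Hessian at the origin is H = [[18, -12, 10], [-12, 8, -8], [10, -8, 6]].
H is indefinite, so the origin is a saddle point.

saddle point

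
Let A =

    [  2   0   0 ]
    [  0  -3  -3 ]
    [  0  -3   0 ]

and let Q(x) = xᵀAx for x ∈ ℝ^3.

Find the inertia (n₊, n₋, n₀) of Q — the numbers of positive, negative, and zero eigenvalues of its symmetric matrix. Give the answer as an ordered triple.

(2, 1, 0)

Applying the same elementary operations to the rows and columns of A produces a congruent diagonal matrix with entries 2, -3, 3.
Counting signs: 2 positive, 1 negative.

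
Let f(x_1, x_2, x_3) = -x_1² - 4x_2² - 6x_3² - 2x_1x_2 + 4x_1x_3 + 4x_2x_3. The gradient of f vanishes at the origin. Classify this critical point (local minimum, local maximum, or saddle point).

The Hessian at the origin is H = [[-2, -2, 4], [-2, -8, 4], [4, 4, -12]].
Row-reducing H symmetrically gives the diagonal entries -2, -6, -4.
Counting signs: 3 negative.
H is negative definite, so the origin is a strict local maximum.

local maximum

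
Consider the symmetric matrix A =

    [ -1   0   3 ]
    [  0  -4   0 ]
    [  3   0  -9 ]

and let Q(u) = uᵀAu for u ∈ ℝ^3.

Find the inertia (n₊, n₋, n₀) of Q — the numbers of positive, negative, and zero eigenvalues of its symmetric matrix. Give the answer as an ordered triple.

Congruent diagonalization of A (simultaneous row and column reduction) yields pivots -1, -4, 0.
So there are 2 negative, 1 zero pivots.

(0, 2, 1)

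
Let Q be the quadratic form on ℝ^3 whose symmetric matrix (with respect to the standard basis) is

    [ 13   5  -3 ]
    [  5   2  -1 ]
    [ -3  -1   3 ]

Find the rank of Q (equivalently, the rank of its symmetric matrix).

Symmetric row and column elimination reduces A to a congruent diagonal form with pivots 13, 1/13, 2.
So there are 3 positive pivots.
The rank is the number of nonzero pivots: 3.

3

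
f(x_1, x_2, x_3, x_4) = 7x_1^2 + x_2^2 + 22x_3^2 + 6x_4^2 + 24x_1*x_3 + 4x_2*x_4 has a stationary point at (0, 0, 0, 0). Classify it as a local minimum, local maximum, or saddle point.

The Hessian at the origin is H = [[14, 0, 24, 0], [0, 2, 0, 4], [24, 0, 44, 0], [0, 4, 0, 12]].
Row-reducing H symmetrically gives the diagonal entries 14, 2, 20/7, 4.
So there are 4 positive pivots.
H is positive definite, so the origin is a strict local minimum.

local minimum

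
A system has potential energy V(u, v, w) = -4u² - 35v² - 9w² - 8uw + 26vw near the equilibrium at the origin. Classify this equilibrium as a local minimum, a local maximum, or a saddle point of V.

The Hessian at the origin is H = [[-8, 0, -8], [0, -70, 26], [-8, 26, -18]].
Symmetric row and column elimination reduces H to a congruent diagonal form with pivots -8, -70, -12/35.
Counting signs: 3 negative.
H is negative definite, so the origin is a strict local maximum.

local maximum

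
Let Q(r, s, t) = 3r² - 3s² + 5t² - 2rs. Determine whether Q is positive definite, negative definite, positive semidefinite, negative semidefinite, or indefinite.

indefinite

The associated matrix is A = [[3, -1, 0], [-1, -3, 0], [0, 0, 5]].
Symmetric row and column elimination reduces A to a congruent diagonal form with pivots 3, -10/3, 5.
Counting signs: 2 positive, 1 negative.
Hence Q is indefinite.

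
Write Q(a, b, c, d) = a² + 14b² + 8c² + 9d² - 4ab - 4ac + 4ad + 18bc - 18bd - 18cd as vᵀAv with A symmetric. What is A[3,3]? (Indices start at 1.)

8

The coefficient of c² in Q is 8, and that is exactly A[3,3].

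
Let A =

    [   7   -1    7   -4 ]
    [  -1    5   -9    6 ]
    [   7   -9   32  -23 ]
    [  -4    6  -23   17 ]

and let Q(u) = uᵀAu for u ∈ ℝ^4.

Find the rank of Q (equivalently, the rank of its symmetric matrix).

Symmetric row and column elimination reduces A to a congruent diagonal form with pivots 7, 34/7, 201/17, 6/67.
That gives 4 positive pivots.
The rank is the number of nonzero pivots: 4.

4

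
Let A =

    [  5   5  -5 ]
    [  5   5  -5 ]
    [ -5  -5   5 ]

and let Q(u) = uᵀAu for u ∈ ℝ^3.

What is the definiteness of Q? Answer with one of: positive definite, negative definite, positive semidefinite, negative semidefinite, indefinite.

positive semidefinite

Congruent diagonalization of A (simultaneous row and column reduction) yields pivots 5, 0, 0.
Counting signs: 1 positive, 2 zero.
Hence Q is positive semidefinite.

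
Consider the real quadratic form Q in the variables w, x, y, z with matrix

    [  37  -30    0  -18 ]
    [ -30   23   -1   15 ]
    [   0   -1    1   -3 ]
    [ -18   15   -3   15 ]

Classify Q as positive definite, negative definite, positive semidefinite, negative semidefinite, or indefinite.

indefinite

Symmetric row and column elimination reduces A to a congruent diagonal form with pivots 37, -49/37, 86/49, 6/43.
So there are 3 positive, 1 negative pivots.
Hence Q is indefinite.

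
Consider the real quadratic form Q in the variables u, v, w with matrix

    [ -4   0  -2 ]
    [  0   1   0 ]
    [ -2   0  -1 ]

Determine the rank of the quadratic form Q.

2

Applying the same elementary operations to the rows and columns of A produces a congruent diagonal matrix with entries -4, 1, 0.
So there are 1 positive, 1 negative, 1 zero pivots.
The rank is the number of nonzero pivots: 2.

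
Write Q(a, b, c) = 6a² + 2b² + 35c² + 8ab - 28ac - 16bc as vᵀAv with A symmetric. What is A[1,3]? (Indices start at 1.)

-14

The coefficient of a·c in Q is -28. For a symmetric A this equals A[1,3] + A[3,1] = 2·A[1,3].
So A[1,3] = -28/2 = -14.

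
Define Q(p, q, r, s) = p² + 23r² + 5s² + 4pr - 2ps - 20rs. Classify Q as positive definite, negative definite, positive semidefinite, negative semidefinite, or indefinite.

The symmetric matrix is A = [[1, 0, 2, -1], [0, 0, 0, 0], [2, 0, 23, -10], [-1, 0, -10, 5]].
Applying the same elementary operations to the rows and columns of A produces a congruent diagonal matrix with entries 1, 0, 19, 12/19.
So there are 3 positive, 1 zero pivots.
Hence Q is positive semidefinite.

positive semidefinite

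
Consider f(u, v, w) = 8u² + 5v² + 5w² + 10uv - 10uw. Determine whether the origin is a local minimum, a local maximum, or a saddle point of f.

The Hessian at the origin is H = [[16, 10, -10], [10, 10, 0], [-10, 0, 10]].
Row-reducing H symmetrically gives the diagonal entries 16, 15/4, -20/3.
So there are 2 positive, 1 negative pivots.
H is indefinite, so the origin is a saddle point.

saddle point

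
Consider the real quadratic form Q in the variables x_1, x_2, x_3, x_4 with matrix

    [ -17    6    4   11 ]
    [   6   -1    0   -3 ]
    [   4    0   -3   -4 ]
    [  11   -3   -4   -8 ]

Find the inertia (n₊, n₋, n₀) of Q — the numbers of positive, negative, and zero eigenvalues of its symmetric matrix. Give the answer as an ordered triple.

Symmetric row and column elimination reduces A to a congruent diagonal form with pivots -17, 19/17, -73/19, 6/73.
So there are 2 positive, 2 negative pivots.

(2, 2, 0)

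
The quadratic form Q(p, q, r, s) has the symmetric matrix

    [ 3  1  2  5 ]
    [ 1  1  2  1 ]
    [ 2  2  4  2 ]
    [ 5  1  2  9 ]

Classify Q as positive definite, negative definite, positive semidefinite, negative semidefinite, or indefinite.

Applying the same elementary operations to the rows and columns of A produces a congruent diagonal matrix with entries 3, 2/3, 0, 0.
That gives 2 positive, 2 zero pivots.
Hence Q is positive semidefinite.

positive semidefinite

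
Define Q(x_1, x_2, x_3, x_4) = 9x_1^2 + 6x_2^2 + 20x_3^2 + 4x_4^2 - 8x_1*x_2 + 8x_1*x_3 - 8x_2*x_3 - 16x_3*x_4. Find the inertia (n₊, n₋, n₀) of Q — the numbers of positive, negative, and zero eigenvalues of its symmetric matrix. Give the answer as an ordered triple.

Write A = [[9, -4, 4, 0], [-4, 6, -4, 0], [4, -4, 20, -8], [0, 0, -8, 4]].
An LDLᵀ factorisation of A has diagonal entries 9, 38/9, 324/19, 20/81.
So there are 4 positive pivots.

(4, 0, 0)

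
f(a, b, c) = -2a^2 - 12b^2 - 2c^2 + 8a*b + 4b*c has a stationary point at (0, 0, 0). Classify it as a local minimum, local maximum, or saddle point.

local maximum

The Hessian at the origin is H = [[-4, 8, 0], [8, -24, 4], [0, 4, -4]].
An LDLᵀ factorisation of H has diagonal entries -4, -8, -2.
That gives 3 negative pivots.
H is negative definite, so the origin is a strict local maximum.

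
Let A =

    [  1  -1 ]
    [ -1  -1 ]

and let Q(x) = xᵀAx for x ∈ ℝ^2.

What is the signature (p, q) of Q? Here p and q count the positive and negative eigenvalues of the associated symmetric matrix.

An LDLᵀ factorisation of A has diagonal entries 1, -2.
So there are 1 positive, 1 negative pivots.

(1, 1)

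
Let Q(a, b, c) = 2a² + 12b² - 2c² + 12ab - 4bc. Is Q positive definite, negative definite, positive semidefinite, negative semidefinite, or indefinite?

indefinite

The symmetric matrix is A = [[2, 6, 0], [6, 12, -2], [0, -2, -2]].
An LDLᵀ factorisation of A has diagonal entries 2, -6, -4/3.
That gives 1 positive, 2 negative pivots.
Hence Q is indefinite.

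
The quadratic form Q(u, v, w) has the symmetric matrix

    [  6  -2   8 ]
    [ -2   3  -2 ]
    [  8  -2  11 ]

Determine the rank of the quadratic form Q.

Row-reducing A symmetrically gives the diagonal entries 6, 7/3, 1/7.
That gives 3 positive pivots.
The rank is the number of nonzero pivots: 3.

3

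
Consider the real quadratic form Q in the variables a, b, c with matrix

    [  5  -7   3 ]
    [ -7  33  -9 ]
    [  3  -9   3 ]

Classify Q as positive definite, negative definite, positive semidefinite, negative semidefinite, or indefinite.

positive definite

Leading principal minors: Δ_1 = 5, Δ_2 = 116, Δ_3 = 24.
All leading principal minors are positive, so by Sylvester's criterion Q is positive definite.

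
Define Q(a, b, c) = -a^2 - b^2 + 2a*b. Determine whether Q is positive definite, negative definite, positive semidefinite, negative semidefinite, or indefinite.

negative semidefinite

The symmetric matrix is A = [[-1, 1, 0], [1, -1, 0], [0, 0, 0]].
Symmetric row and column elimination reduces A to a congruent diagonal form with pivots -1, 0, 0.
Counting signs: 1 negative, 2 zero.
Hence Q is negative semidefinite.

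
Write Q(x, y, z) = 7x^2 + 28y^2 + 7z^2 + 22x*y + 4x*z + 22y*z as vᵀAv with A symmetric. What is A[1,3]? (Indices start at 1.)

The coefficient of x·z in Q is 4. For a symmetric A this equals A[1,3] + A[3,1] = 2·A[1,3].
So A[1,3] = 4/2 = 2.

2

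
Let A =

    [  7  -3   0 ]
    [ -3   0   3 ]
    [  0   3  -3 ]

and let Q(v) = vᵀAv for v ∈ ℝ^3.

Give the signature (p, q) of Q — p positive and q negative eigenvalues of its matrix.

Congruent diagonalization of A (simultaneous row and column reduction) yields pivots 7, -9/7, 4.
That gives 2 positive, 1 negative pivots.

(2, 1)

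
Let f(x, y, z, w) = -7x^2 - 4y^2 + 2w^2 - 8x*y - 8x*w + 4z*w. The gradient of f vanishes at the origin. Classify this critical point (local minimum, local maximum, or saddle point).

saddle point

The Hessian at the origin is H = [[-14, -8, 0, -8], [-8, -8, 0, 0], [0, 0, 0, 4], [-8, 0, 4, 4]].
H is indefinite, so the origin is a saddle point.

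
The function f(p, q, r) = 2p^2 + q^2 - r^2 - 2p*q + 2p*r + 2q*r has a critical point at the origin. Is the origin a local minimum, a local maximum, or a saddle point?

The Hessian at the origin is H = [[4, -2, 2], [-2, 2, 2], [2, 2, -2]].
Row-reducing H symmetrically gives the diagonal entries 4, 1, -12.
So there are 2 positive, 1 negative pivots.
H is indefinite, so the origin is a saddle point.

saddle point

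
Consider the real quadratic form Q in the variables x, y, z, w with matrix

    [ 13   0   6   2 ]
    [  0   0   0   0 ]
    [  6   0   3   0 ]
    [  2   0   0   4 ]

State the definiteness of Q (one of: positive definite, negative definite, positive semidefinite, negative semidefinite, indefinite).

positive semidefinite

Row-reducing A symmetrically gives the diagonal entries 13, 0, 3/13, 0.
Counting signs: 2 positive, 2 zero.
Hence Q is positive semidefinite.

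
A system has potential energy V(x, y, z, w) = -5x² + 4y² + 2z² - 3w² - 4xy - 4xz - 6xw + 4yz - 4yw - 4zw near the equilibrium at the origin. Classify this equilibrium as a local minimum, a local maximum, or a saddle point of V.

saddle point

The Hessian at the origin is H = [[-10, -4, -4, -6], [-4, 8, 4, -4], [-4, 4, 4, -4], [-6, -4, -4, -6]].
Symmetric row and column elimination reduces H to a congruent diagonal form with pivots -10, 48/5, 7/3, -20/7.
Counting signs: 2 positive, 2 negative.
H is indefinite, so the origin is a saddle point.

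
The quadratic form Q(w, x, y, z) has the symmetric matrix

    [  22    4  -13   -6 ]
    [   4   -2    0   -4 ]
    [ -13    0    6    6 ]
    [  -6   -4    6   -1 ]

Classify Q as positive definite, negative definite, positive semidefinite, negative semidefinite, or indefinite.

An LDLᵀ factorisation of A has diagonal entries 22, -30/11, 11/30, 5/11.
So there are 3 positive, 1 negative pivots.
Hence Q is indefinite.

indefinite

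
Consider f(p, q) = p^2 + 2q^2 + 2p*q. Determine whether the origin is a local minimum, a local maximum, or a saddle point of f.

The Hessian at the origin is H = [[2, 2], [2, 4]].
det H = 2·4 − (2)² = 4 > 0 and H[1,1] = 2 > 0, so H is positive definite.
Therefore the origin is a local minimum.

local minimum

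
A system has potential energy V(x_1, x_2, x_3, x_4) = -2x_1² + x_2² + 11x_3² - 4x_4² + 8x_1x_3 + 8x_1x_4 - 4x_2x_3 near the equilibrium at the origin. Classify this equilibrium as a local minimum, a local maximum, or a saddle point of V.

saddle point

The Hessian at the origin is H = [[-4, 0, 8, 8], [0, 2, -4, 0], [8, -4, 22, 0], [8, 0, 0, -8]].
An LDLᵀ factorisation of H has diagonal entries -4, 2, 30, -8/15.
That gives 2 positive, 2 negative pivots.
H is indefinite, so the origin is a saddle point.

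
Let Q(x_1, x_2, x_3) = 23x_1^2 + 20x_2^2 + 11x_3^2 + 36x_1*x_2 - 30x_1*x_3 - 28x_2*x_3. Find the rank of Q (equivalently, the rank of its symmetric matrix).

3

Write A = [[23, 18, -15], [18, 20, -14], [-15, -14, 11]].
Symmetric row and column elimination reduces A to a congruent diagonal form with pivots 23, 136/23, 6/17.
Counting signs: 3 positive.
The rank is the number of nonzero pivots: 3.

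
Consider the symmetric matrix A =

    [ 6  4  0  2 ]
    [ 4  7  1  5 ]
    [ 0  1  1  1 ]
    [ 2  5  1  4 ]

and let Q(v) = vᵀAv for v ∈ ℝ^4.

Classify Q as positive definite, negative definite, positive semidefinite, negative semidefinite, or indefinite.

Leading principal minors: Δ_1 = 6, Δ_2 = 26, Δ_3 = 20, Δ_4 = 4.
All leading principal minors are positive, so by Sylvester's criterion Q is positive definite.

positive definite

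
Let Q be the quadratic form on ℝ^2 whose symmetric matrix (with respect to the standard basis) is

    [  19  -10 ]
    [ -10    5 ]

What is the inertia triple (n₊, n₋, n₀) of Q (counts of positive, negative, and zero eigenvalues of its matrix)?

Congruent diagonalization of A (simultaneous row and column reduction) yields pivots 19, -5/19.
So there are 1 positive, 1 negative pivots.

(1, 1, 0)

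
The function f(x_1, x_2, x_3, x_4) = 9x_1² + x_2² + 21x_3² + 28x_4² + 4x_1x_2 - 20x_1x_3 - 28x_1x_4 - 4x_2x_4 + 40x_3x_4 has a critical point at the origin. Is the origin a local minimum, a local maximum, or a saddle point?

local minimum

The Hessian at the origin is H = [[18, 4, -20, -28], [4, 2, 0, -4], [-20, 0, 42, 40], [-28, -4, 40, 56]].
An LDLᵀ factorisation of H has diagonal entries 18, 10/9, 2, 8.
So there are 4 positive pivots.
H is positive definite, so the origin is a strict local minimum.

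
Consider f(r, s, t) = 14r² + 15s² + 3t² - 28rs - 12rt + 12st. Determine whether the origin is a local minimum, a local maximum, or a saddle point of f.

local minimum

The Hessian at the origin is H = [[28, -28, -12], [-28, 30, 12], [-12, 12, 6]].
Congruent diagonalization of H (simultaneous row and column reduction) yields pivots 28, 2, 6/7.
Counting signs: 3 positive.
H is positive definite, so the origin is a strict local minimum.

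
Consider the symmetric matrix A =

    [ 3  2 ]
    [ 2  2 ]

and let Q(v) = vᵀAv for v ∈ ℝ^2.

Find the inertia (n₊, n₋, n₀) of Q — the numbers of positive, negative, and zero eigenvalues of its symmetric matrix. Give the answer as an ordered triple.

Congruent diagonalization of A (simultaneous row and column reduction) yields pivots 3, 2/3.
That gives 2 positive pivots.

(2, 0, 0)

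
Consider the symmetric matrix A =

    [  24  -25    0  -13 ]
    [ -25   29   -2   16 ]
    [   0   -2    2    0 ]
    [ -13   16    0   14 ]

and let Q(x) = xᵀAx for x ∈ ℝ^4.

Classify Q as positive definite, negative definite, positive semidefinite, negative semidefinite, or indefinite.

positive definite

Leading principal minors: Δ_1 = 24, Δ_2 = 71, Δ_3 = 46, Δ_4 = 30.
All leading principal minors are positive, so by Sylvester's criterion Q is positive definite.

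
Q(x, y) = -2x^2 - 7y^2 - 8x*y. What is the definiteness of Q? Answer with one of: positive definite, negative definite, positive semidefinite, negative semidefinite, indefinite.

The associated matrix is A = [[-2, -4], [-4, -7]].
An LDLᵀ factorisation of A has diagonal entries -2, 1.
So there are 1 positive, 1 negative pivots.
Hence Q is indefinite.

indefinite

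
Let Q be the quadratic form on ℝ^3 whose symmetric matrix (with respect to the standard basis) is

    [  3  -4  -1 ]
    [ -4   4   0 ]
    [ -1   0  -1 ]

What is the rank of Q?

2

Applying the same elementary operations to the rows and columns of A produces a congruent diagonal matrix with entries 3, -4/3, 0.
Counting signs: 1 positive, 1 negative, 1 zero.
The rank is the number of nonzero pivots: 2.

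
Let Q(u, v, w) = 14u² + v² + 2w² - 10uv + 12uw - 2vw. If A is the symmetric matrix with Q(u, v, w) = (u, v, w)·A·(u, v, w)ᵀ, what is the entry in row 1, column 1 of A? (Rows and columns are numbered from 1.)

The coefficient of u² in Q is 14, and that is exactly A[1,1].

14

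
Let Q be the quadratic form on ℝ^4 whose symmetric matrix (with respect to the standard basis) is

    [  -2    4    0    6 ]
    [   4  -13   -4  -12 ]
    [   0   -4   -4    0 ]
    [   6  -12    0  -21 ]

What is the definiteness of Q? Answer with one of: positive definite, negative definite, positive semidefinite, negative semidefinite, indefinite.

negative definite

Symmetric row and column elimination reduces A to a congruent diagonal form with pivots -2, -5, -4/5, -3.
Counting signs: 4 negative.
Hence Q is negative definite.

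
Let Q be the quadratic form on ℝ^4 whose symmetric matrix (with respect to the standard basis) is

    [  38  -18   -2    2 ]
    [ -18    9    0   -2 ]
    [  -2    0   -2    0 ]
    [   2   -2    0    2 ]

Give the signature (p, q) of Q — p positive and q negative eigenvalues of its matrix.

(3, 1)

Symmetric row and column elimination reduces A to a congruent diagonal form with pivots 38, 9/19, -4, 5/9.
So there are 3 positive, 1 negative pivots.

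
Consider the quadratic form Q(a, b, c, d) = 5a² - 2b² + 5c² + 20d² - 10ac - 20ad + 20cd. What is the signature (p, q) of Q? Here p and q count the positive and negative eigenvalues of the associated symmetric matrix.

(1, 1)

The symmetric matrix is A = [[5, 0, -5, -10], [0, -2, 0, 0], [-5, 0, 5, 10], [-10, 0, 10, 20]].
Applying the same elementary operations to the rows and columns of A produces a congruent diagonal matrix with entries 5, -2, 0, 0.
That gives 1 positive, 1 negative, 2 zero pivots.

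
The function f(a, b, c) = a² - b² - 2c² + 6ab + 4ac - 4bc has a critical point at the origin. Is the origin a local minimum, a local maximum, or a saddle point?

saddle point

The Hessian at the origin is H = [[2, 6, 4], [6, -2, -4], [4, -4, -4]].
Applying the same elementary operations to the rows and columns of H produces a congruent diagonal matrix with entries 2, -20, 4/5.
That gives 2 positive, 1 negative pivots.
H is indefinite, so the origin is a saddle point.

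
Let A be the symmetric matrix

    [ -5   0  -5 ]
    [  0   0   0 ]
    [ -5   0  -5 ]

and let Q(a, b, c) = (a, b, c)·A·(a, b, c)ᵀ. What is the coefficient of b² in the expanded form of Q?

0

The coefficient of b² is the diagonal entry A[2,2] = 0.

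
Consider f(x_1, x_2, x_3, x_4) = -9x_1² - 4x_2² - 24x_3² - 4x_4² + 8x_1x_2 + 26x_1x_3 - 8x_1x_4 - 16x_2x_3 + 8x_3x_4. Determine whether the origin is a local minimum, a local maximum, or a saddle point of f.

local maximum

The Hessian at the origin is H = [[-18, 8, 26, -8], [8, -8, -16, 0], [26, -16, -48, 8], [-8, 0, 8, -8]].
Applying the same elementary operations to the rows and columns of H produces a congruent diagonal matrix with entries -18, -40/9, -6, -8/5.
That gives 4 negative pivots.
H is negative definite, so the origin is a strict local maximum.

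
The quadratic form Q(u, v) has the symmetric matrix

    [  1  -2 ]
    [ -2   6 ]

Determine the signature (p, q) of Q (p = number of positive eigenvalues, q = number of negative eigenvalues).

Symmetric row and column elimination reduces A to a congruent diagonal form with pivots 1, 2.
So there are 2 positive pivots.

(2, 0)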